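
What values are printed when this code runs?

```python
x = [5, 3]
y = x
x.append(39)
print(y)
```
[5, 3, 39]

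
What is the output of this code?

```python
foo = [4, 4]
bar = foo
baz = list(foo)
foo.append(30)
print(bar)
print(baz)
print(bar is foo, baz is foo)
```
[4, 4, 30]
[4, 4]
True False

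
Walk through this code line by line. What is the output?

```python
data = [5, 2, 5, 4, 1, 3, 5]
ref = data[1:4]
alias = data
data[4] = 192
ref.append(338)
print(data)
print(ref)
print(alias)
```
[5, 2, 5, 4, 192, 3, 5]
[2, 5, 4, 338]
[5, 2, 5, 4, 192, 3, 5]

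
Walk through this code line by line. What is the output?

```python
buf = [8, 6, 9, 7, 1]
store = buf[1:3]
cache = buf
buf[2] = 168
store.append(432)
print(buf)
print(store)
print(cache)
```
[8, 6, 168, 7, 1]
[6, 9, 432]
[8, 6, 168, 7, 1]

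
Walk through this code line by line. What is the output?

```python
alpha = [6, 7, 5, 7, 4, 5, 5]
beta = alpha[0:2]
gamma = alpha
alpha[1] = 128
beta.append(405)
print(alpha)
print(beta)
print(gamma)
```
[6, 128, 5, 7, 4, 5, 5]
[6, 7, 405]
[6, 128, 5, 7, 4, 5, 5]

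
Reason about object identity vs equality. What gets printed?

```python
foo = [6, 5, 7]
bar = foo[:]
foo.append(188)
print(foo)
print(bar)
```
[6, 5, 7, 188]
[6, 5, 7]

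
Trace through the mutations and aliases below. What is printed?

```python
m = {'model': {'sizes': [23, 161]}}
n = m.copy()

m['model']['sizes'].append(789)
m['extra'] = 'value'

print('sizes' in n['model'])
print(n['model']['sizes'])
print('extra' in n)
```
True
[23, 161, 789]
False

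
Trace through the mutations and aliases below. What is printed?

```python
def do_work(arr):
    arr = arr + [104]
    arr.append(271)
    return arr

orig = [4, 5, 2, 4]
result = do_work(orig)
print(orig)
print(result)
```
[4, 5, 2, 4]
[4, 5, 2, 4, 104, 271]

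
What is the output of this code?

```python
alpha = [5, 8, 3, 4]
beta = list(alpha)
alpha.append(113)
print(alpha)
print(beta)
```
[5, 8, 3, 4, 113]
[5, 8, 3, 4]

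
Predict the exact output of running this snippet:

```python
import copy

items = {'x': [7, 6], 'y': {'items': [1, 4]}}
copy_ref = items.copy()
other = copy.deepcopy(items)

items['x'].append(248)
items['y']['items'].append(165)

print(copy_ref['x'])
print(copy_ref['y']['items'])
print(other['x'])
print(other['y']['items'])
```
[7, 6, 248]
[1, 4, 165]
[7, 6]
[1, 4]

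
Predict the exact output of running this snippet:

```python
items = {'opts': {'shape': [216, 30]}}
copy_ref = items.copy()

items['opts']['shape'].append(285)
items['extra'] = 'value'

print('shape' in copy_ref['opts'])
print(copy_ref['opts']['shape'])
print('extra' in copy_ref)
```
True
[216, 30, 285]
False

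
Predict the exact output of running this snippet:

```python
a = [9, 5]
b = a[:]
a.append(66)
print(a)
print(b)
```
[9, 5, 66]
[9, 5]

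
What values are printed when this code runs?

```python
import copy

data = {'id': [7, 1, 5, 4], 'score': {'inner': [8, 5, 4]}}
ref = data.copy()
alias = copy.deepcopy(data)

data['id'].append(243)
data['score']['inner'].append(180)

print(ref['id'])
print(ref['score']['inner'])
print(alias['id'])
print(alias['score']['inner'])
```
[7, 1, 5, 4, 243]
[8, 5, 4, 180]
[7, 1, 5, 4]
[8, 5, 4]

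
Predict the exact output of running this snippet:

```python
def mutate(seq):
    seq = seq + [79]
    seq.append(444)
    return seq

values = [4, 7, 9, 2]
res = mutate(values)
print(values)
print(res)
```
[4, 7, 9, 2]
[4, 7, 9, 2, 79, 444]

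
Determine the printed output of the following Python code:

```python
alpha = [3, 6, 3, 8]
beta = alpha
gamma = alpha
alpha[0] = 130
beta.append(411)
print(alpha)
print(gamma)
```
[130, 6, 3, 8, 411]
[130, 6, 3, 8, 411]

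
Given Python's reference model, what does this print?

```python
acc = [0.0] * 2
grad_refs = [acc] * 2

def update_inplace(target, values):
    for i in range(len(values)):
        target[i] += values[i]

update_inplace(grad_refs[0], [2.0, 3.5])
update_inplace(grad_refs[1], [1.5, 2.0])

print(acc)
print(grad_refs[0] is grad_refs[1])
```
[3.5, 5.5]
True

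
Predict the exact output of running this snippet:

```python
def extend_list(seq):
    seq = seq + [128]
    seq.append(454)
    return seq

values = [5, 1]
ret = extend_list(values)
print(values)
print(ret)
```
[5, 1]
[5, 1, 128, 454]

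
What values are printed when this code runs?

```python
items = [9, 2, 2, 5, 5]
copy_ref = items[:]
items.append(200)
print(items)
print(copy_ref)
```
[9, 2, 2, 5, 5, 200]
[9, 2, 2, 5, 5]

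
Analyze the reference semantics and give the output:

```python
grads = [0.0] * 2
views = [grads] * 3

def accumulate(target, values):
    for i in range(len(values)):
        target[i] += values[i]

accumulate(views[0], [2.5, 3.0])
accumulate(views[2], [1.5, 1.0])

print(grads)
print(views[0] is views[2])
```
[4.0, 4.0]
True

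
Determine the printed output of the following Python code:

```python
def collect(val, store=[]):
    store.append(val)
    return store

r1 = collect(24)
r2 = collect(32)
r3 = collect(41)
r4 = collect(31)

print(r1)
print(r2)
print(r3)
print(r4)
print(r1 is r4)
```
[24, 32, 41, 31]
[24, 32, 41, 31]
[24, 32, 41, 31]
[24, 32, 41, 31]
True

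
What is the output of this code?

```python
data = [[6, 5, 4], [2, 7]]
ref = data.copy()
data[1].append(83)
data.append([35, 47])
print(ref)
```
[[6, 5, 4], [2, 7, 83]]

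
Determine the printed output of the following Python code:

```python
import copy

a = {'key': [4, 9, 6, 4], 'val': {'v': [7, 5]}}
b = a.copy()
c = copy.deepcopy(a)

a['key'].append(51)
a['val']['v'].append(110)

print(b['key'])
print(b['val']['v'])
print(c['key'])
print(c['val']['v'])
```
[4, 9, 6, 4, 51]
[7, 5, 110]
[4, 9, 6, 4]
[7, 5]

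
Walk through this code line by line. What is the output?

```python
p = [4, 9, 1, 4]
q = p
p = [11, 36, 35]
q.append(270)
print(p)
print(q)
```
[11, 36, 35]
[4, 9, 1, 4, 270]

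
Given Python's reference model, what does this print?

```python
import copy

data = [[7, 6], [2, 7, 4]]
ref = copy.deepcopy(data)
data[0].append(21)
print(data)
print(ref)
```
[[7, 6, 21], [2, 7, 4]]
[[7, 6], [2, 7, 4]]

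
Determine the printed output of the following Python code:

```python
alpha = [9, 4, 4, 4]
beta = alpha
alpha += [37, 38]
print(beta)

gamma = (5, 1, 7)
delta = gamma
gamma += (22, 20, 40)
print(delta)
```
[9, 4, 4, 4, 37, 38]
(5, 1, 7)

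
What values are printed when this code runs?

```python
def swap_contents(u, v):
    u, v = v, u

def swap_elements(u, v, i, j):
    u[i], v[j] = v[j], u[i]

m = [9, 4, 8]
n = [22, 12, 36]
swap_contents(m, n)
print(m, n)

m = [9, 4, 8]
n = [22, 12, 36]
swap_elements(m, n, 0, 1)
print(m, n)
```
[9, 4, 8] [22, 12, 36]
[12, 4, 8] [22, 9, 36]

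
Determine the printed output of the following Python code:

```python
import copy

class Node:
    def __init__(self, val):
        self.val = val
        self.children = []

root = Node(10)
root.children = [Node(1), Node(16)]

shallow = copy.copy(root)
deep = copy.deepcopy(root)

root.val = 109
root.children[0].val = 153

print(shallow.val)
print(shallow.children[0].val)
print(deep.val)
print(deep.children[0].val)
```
10
153
10
1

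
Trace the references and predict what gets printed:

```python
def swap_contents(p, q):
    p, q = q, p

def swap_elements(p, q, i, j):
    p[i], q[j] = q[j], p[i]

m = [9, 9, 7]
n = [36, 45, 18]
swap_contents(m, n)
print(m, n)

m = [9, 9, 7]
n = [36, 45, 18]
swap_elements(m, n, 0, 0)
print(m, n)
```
[9, 9, 7] [36, 45, 18]
[36, 9, 7] [9, 45, 18]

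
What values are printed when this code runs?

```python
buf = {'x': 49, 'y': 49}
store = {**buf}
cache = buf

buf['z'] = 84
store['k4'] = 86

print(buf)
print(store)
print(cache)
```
{'x': 49, 'y': 49, 'z': 84}
{'x': 49, 'y': 49, 'k4': 86}
{'x': 49, 'y': 49, 'z': 84}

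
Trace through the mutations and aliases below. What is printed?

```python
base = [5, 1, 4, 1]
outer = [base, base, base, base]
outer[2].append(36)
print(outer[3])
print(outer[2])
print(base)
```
[5, 1, 4, 1, 36]
[5, 1, 4, 1, 36]
[5, 1, 4, 1, 36]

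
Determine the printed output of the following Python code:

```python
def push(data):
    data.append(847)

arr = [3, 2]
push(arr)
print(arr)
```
[3, 2, 847]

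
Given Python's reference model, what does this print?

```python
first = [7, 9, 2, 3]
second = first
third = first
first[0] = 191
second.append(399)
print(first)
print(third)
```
[191, 9, 2, 3, 399]
[191, 9, 2, 3, 399]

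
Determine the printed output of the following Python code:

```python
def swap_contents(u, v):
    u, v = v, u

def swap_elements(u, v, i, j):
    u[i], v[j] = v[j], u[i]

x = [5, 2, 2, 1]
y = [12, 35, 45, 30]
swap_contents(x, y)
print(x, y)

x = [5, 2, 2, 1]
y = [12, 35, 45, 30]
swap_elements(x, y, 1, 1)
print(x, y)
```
[5, 2, 2, 1] [12, 35, 45, 30]
[5, 35, 2, 1] [12, 2, 45, 30]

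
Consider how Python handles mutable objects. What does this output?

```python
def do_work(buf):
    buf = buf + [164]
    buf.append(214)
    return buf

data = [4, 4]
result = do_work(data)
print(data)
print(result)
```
[4, 4]
[4, 4, 164, 214]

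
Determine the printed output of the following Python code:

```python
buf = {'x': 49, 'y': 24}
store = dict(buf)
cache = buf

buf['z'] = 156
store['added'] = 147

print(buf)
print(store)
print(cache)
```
{'x': 49, 'y': 24, 'z': 156}
{'x': 49, 'y': 24, 'added': 147}
{'x': 49, 'y': 24, 'z': 156}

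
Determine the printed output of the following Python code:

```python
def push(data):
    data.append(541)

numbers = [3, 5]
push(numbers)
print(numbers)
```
[3, 5, 541]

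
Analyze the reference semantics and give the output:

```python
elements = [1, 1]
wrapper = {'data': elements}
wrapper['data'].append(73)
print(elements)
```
[1, 1, 73]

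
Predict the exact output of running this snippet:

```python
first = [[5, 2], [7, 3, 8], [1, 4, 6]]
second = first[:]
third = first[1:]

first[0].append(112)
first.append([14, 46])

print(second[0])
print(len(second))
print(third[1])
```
[5, 2, 112]
3
[1, 4, 6]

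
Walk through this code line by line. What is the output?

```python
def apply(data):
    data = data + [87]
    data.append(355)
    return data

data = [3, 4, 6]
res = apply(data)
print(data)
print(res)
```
[3, 4, 6]
[3, 4, 6, 87, 355]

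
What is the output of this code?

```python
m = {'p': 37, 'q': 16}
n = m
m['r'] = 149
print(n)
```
{'p': 37, 'q': 16, 'r': 149}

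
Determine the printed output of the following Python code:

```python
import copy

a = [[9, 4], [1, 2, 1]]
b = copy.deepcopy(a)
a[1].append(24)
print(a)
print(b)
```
[[9, 4], [1, 2, 1, 24]]
[[9, 4], [1, 2, 1]]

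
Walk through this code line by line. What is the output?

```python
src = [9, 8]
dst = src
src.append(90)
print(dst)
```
[9, 8, 90]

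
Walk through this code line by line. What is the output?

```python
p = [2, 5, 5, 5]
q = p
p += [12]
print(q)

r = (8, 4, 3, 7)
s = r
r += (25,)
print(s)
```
[2, 5, 5, 5, 12]
(8, 4, 3, 7)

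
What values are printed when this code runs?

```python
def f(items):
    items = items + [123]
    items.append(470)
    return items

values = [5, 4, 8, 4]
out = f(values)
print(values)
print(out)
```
[5, 4, 8, 4]
[5, 4, 8, 4, 123, 470]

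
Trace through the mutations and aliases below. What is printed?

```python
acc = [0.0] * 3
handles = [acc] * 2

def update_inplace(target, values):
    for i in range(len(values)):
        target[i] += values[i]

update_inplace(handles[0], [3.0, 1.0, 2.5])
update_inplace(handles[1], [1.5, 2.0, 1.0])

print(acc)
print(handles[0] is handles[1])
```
[4.5, 3.0, 3.5]
True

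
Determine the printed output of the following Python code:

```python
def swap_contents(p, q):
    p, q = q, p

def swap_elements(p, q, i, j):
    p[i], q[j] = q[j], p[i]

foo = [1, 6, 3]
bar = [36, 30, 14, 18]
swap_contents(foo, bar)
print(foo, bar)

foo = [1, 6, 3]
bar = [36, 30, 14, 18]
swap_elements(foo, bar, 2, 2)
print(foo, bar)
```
[1, 6, 3] [36, 30, 14, 18]
[1, 6, 14] [36, 30, 3, 18]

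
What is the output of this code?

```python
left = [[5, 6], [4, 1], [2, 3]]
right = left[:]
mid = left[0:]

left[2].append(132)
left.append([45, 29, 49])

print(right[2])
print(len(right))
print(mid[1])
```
[2, 3, 132]
3
[4, 1]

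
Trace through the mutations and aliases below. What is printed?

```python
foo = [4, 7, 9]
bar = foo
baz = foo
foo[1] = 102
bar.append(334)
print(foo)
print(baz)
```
[4, 102, 9, 334]
[4, 102, 9, 334]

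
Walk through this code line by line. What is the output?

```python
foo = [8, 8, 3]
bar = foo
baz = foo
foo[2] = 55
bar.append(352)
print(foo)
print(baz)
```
[8, 8, 55, 352]
[8, 8, 55, 352]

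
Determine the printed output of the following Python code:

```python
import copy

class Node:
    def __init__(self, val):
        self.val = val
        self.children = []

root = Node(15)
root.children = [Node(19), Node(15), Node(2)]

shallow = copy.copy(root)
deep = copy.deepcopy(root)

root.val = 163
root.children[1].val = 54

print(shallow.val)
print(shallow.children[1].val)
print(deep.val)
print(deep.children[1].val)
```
15
54
15
15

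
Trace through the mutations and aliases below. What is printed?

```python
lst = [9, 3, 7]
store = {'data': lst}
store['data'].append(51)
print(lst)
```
[9, 3, 7, 51]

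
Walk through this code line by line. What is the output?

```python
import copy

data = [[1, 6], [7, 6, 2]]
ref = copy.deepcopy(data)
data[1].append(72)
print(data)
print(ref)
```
[[1, 6], [7, 6, 2, 72]]
[[1, 6], [7, 6, 2]]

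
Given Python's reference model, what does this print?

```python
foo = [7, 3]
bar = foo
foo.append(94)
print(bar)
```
[7, 3, 94]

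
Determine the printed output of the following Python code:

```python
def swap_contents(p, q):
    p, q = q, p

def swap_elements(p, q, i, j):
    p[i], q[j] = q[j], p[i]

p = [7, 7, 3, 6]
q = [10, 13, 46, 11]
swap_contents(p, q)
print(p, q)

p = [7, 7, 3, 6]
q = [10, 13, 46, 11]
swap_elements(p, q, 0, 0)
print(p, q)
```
[7, 7, 3, 6] [10, 13, 46, 11]
[10, 7, 3, 6] [7, 13, 46, 11]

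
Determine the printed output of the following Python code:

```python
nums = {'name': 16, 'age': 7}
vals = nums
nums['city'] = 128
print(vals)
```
{'name': 16, 'age': 7, 'city': 128}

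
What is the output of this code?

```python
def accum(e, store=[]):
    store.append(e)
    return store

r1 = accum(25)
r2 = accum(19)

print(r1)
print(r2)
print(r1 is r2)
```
[25, 19]
[25, 19]
True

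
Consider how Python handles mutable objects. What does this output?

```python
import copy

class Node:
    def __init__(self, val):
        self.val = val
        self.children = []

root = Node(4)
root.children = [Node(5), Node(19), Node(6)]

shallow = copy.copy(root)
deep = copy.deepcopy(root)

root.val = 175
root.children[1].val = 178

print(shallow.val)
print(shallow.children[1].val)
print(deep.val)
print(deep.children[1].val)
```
4
178
4
19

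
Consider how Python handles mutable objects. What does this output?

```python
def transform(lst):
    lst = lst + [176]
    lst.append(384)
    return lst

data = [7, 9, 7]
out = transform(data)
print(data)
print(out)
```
[7, 9, 7]
[7, 9, 7, 176, 384]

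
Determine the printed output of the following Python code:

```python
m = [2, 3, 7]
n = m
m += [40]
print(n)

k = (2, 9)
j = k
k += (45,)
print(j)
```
[2, 3, 7, 40]
(2, 9)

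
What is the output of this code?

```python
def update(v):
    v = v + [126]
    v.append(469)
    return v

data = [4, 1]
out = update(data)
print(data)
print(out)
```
[4, 1]
[4, 1, 126, 469]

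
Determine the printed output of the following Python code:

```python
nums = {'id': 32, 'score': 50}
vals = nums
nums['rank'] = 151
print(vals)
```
{'id': 32, 'score': 50, 'rank': 151}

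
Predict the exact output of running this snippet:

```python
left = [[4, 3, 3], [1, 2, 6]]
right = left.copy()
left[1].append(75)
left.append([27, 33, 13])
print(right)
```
[[4, 3, 3], [1, 2, 6, 75]]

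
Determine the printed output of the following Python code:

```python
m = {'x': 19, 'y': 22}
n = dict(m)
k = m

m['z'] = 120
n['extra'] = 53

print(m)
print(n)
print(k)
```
{'x': 19, 'y': 22, 'z': 120}
{'x': 19, 'y': 22, 'extra': 53}
{'x': 19, 'y': 22, 'z': 120}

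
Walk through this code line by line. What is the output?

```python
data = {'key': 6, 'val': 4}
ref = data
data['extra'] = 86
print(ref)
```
{'key': 6, 'val': 4, 'extra': 86}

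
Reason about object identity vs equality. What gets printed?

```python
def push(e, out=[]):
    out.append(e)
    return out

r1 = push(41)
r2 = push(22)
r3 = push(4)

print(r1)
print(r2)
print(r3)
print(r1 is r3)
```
[41, 22, 4]
[41, 22, 4]
[41, 22, 4]
True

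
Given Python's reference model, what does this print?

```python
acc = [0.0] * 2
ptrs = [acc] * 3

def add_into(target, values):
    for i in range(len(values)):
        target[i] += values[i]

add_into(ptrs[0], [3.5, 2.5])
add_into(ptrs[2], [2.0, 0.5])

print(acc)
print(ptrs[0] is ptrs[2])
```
[5.5, 3.0]
True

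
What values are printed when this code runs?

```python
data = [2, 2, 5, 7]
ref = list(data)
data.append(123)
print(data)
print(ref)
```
[2, 2, 5, 7, 123]
[2, 2, 5, 7]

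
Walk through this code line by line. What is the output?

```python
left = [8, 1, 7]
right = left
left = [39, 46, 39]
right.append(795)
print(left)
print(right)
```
[39, 46, 39]
[8, 1, 7, 795]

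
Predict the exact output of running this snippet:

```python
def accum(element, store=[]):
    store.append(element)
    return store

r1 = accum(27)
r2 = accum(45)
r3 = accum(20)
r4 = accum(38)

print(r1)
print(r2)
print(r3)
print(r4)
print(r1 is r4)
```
[27, 45, 20, 38]
[27, 45, 20, 38]
[27, 45, 20, 38]
[27, 45, 20, 38]
True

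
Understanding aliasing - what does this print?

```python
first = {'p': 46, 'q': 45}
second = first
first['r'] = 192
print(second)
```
{'p': 46, 'q': 45, 'r': 192}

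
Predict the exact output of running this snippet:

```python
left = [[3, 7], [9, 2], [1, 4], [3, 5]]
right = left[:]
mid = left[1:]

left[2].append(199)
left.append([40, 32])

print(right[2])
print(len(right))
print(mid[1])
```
[1, 4, 199]
4
[1, 4, 199]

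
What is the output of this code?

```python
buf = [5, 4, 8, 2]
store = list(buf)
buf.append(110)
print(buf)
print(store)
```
[5, 4, 8, 2, 110]
[5, 4, 8, 2]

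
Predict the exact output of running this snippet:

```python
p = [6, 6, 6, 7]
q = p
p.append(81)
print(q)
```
[6, 6, 6, 7, 81]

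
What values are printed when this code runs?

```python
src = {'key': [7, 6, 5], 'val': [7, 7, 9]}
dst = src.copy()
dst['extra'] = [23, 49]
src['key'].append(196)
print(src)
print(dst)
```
{'key': [7, 6, 5, 196], 'val': [7, 7, 9]}
{'key': [7, 6, 5, 196], 'val': [7, 7, 9], 'extra': [23, 49]}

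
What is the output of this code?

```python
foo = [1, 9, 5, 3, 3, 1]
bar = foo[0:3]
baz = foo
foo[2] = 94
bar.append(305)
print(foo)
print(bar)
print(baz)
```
[1, 9, 94, 3, 3, 1]
[1, 9, 5, 305]
[1, 9, 94, 3, 3, 1]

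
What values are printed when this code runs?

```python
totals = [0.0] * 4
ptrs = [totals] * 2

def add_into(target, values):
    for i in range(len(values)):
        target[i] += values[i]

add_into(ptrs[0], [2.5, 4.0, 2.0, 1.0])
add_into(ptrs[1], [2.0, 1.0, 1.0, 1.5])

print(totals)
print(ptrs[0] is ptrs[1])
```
[4.5, 5.0, 3.0, 2.5]
True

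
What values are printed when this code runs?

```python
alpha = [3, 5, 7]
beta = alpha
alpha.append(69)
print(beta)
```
[3, 5, 7, 69]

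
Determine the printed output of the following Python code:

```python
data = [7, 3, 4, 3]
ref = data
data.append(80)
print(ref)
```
[7, 3, 4, 3, 80]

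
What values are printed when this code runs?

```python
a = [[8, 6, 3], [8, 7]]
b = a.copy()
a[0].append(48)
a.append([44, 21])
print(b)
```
[[8, 6, 3, 48], [8, 7]]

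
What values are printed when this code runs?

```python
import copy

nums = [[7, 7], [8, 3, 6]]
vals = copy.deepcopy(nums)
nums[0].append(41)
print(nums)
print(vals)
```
[[7, 7, 41], [8, 3, 6]]
[[7, 7], [8, 3, 6]]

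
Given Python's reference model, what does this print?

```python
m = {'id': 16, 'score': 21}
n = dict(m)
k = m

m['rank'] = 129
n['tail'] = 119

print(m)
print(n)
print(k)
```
{'id': 16, 'score': 21, 'rank': 129}
{'id': 16, 'score': 21, 'tail': 119}
{'id': 16, 'score': 21, 'rank': 129}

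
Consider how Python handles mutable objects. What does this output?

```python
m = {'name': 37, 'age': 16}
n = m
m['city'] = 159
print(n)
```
{'name': 37, 'age': 16, 'city': 159}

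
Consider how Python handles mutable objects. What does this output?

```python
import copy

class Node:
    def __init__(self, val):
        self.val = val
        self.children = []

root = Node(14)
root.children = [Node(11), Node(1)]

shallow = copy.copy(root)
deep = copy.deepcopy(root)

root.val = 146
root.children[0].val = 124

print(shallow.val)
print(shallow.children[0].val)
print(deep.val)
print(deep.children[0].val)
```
14
124
14
11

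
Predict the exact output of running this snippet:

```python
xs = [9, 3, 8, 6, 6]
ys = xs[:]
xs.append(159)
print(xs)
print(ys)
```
[9, 3, 8, 6, 6, 159]
[9, 3, 8, 6, 6]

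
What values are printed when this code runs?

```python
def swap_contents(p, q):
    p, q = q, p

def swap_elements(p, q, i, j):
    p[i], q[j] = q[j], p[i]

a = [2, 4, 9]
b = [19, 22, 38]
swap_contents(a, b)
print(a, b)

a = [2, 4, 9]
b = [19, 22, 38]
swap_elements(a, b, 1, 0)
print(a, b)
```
[2, 4, 9] [19, 22, 38]
[2, 19, 9] [4, 22, 38]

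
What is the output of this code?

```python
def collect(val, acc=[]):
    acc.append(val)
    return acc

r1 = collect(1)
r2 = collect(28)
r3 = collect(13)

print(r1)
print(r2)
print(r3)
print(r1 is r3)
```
[1, 28, 13]
[1, 28, 13]
[1, 28, 13]
True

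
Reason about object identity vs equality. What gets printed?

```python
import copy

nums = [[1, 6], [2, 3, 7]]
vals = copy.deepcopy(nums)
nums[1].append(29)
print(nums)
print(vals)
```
[[1, 6], [2, 3, 7, 29]]
[[1, 6], [2, 3, 7]]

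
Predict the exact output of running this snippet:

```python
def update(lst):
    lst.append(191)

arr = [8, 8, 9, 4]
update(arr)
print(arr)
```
[8, 8, 9, 4, 191]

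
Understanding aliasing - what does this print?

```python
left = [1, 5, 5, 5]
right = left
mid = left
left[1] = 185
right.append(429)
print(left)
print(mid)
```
[1, 185, 5, 5, 429]
[1, 185, 5, 5, 429]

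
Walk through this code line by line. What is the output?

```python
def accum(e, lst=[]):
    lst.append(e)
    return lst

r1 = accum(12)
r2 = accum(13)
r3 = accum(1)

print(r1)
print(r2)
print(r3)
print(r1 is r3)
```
[12, 13, 1]
[12, 13, 1]
[12, 13, 1]
True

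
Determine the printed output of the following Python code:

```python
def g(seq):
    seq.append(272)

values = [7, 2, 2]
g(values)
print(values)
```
[7, 2, 2, 272]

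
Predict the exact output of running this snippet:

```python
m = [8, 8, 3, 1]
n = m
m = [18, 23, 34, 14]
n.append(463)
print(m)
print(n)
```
[18, 23, 34, 14]
[8, 8, 3, 1, 463]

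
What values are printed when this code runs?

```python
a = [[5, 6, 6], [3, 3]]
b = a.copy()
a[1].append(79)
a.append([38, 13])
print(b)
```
[[5, 6, 6], [3, 3, 79]]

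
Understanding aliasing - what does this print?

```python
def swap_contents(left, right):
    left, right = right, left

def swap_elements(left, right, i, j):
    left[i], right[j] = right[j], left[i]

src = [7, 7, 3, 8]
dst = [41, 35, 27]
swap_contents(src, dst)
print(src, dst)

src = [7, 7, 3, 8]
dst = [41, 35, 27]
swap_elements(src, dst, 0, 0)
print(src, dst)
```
[7, 7, 3, 8] [41, 35, 27]
[41, 7, 3, 8] [7, 35, 27]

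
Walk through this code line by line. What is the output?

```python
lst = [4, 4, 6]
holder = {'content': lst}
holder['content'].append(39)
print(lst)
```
[4, 4, 6, 39]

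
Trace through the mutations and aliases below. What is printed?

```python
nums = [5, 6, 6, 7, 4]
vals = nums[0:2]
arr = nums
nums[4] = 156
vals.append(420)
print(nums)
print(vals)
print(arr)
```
[5, 6, 6, 7, 156]
[5, 6, 420]
[5, 6, 6, 7, 156]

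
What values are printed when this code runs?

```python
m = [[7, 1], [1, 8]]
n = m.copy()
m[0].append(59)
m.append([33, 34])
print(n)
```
[[7, 1, 59], [1, 8]]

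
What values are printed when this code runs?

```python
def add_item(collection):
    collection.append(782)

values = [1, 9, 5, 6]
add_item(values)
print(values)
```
[1, 9, 5, 6, 782]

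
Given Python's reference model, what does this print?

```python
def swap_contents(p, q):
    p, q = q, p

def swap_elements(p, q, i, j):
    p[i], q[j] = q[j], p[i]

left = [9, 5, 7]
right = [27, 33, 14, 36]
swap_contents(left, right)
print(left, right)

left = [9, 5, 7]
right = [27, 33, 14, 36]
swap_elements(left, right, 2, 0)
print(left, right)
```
[9, 5, 7] [27, 33, 14, 36]
[9, 5, 27] [7, 33, 14, 36]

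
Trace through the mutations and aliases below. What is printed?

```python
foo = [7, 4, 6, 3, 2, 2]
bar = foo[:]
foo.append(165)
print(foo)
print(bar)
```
[7, 4, 6, 3, 2, 2, 165]
[7, 4, 6, 3, 2, 2]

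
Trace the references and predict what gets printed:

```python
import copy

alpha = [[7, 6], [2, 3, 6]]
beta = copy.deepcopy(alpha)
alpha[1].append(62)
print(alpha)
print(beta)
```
[[7, 6], [2, 3, 6, 62]]
[[7, 6], [2, 3, 6]]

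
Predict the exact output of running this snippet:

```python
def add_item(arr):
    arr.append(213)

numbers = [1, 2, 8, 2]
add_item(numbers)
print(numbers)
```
[1, 2, 8, 2, 213]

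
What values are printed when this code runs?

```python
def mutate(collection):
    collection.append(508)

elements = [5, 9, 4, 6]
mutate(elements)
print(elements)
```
[5, 9, 4, 6, 508]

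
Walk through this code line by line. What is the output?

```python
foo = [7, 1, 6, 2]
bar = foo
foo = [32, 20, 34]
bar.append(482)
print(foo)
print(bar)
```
[32, 20, 34]
[7, 1, 6, 2, 482]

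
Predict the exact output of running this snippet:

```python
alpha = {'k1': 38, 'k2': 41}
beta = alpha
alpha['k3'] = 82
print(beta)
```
{'k1': 38, 'k2': 41, 'k3': 82}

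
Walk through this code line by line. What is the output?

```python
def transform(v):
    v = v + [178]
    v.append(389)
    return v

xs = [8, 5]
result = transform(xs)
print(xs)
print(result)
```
[8, 5]
[8, 5, 178, 389]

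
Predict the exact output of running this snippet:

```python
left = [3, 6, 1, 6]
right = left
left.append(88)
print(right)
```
[3, 6, 1, 6, 88]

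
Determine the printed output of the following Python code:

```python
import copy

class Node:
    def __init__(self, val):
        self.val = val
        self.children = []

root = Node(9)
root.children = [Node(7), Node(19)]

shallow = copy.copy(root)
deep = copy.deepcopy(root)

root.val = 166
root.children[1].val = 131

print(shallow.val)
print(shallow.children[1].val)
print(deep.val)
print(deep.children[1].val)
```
9
131
9
19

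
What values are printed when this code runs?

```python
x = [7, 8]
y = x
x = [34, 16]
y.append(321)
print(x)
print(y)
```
[34, 16]
[7, 8, 321]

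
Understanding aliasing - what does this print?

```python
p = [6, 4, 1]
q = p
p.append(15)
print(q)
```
[6, 4, 1, 15]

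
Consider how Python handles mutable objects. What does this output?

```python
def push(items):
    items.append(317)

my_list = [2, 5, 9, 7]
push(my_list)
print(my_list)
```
[2, 5, 9, 7, 317]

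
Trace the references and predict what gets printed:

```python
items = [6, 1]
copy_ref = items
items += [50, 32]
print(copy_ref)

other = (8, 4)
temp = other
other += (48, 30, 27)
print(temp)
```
[6, 1, 50, 32]
(8, 4)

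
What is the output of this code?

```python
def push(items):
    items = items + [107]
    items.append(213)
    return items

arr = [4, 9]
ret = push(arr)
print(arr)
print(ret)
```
[4, 9]
[4, 9, 107, 213]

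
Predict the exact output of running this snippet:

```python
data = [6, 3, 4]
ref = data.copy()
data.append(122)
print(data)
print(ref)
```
[6, 3, 4, 122]
[6, 3, 4]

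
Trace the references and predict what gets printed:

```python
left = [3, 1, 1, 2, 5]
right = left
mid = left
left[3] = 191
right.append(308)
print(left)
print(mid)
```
[3, 1, 1, 191, 5, 308]
[3, 1, 1, 191, 5, 308]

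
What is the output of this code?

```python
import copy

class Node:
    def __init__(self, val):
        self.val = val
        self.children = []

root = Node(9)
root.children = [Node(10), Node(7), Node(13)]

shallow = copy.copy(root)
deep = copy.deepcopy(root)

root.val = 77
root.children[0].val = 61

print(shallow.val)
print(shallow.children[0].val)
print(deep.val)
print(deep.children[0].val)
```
9
61
9
10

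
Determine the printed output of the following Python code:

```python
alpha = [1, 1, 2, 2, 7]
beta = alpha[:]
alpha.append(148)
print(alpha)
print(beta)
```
[1, 1, 2, 2, 7, 148]
[1, 1, 2, 2, 7]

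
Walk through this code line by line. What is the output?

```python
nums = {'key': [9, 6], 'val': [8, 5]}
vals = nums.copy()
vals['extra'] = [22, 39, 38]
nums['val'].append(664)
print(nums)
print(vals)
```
{'key': [9, 6], 'val': [8, 5, 664]}
{'key': [9, 6], 'val': [8, 5, 664], 'extra': [22, 39, 38]}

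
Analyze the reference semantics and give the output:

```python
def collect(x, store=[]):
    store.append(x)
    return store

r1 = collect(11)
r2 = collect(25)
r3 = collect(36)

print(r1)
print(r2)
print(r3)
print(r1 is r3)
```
[11, 25, 36]
[11, 25, 36]
[11, 25, 36]
True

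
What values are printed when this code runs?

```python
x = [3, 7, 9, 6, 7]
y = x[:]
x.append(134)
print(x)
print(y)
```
[3, 7, 9, 6, 7, 134]
[3, 7, 9, 6, 7]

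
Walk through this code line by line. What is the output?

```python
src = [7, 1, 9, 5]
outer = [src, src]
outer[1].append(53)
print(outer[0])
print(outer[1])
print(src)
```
[7, 1, 9, 5, 53]
[7, 1, 9, 5, 53]
[7, 1, 9, 5, 53]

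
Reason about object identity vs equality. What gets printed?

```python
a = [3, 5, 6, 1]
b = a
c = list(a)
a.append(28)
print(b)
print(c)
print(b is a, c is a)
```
[3, 5, 6, 1, 28]
[3, 5, 6, 1]
True False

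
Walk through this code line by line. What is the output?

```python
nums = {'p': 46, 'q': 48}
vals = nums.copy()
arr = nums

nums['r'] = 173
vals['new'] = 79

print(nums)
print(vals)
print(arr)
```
{'p': 46, 'q': 48, 'r': 173}
{'p': 46, 'q': 48, 'new': 79}
{'p': 46, 'q': 48, 'r': 173}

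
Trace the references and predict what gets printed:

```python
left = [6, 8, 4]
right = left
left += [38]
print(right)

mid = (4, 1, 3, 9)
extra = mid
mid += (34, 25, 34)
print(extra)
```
[6, 8, 4, 38]
(4, 1, 3, 9)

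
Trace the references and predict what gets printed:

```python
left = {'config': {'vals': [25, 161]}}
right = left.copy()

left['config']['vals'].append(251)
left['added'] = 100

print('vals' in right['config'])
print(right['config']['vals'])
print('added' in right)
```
True
[25, 161, 251]
False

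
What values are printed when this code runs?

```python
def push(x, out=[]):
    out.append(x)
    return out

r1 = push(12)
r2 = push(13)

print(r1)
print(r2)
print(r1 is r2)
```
[12, 13]
[12, 13]
True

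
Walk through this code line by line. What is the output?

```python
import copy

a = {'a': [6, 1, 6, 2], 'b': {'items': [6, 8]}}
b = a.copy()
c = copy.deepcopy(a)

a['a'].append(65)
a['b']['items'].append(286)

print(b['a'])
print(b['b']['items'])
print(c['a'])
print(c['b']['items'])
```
[6, 1, 6, 2, 65]
[6, 8, 286]
[6, 1, 6, 2]
[6, 8]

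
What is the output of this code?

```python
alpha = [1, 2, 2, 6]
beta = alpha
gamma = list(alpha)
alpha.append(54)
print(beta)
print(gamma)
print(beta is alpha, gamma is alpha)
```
[1, 2, 2, 6, 54]
[1, 2, 2, 6]
True False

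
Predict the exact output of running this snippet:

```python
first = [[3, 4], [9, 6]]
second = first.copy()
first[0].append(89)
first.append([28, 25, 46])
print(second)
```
[[3, 4, 89], [9, 6]]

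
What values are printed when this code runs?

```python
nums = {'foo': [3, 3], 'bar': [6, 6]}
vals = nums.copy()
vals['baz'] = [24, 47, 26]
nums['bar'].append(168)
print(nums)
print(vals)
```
{'foo': [3, 3], 'bar': [6, 6, 168]}
{'foo': [3, 3], 'bar': [6, 6, 168], 'baz': [24, 47, 26]}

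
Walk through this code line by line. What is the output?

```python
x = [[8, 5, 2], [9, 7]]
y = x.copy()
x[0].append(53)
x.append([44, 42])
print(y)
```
[[8, 5, 2, 53], [9, 7]]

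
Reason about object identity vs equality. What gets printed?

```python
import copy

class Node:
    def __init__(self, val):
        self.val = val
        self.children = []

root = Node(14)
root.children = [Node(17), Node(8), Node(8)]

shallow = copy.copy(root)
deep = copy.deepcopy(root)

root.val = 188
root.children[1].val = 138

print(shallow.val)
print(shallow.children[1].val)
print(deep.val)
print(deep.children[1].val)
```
14
138
14
8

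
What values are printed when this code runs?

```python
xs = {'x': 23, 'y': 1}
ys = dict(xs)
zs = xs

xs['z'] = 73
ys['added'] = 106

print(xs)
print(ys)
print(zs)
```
{'x': 23, 'y': 1, 'z': 73}
{'x': 23, 'y': 1, 'added': 106}
{'x': 23, 'y': 1, 'z': 73}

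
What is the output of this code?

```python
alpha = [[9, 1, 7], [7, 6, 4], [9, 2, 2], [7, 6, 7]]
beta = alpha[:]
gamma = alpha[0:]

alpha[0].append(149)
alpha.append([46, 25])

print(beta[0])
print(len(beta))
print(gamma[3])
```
[9, 1, 7, 149]
4
[7, 6, 7]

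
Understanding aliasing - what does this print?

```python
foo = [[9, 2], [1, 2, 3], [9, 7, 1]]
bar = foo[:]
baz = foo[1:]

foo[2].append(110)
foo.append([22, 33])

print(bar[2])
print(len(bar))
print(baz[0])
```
[9, 7, 1, 110]
3
[1, 2, 3]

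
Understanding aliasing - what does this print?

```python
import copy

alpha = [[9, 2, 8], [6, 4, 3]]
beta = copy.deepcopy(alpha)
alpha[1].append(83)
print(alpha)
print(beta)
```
[[9, 2, 8], [6, 4, 3, 83]]
[[9, 2, 8], [6, 4, 3]]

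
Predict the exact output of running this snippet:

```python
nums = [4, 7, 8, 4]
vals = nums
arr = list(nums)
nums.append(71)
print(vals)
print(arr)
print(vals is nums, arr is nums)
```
[4, 7, 8, 4, 71]
[4, 7, 8, 4]
True False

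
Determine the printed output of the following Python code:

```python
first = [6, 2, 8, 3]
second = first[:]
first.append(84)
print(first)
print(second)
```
[6, 2, 8, 3, 84]
[6, 2, 8, 3]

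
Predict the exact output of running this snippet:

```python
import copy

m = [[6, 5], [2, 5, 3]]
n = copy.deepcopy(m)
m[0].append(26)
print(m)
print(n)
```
[[6, 5, 26], [2, 5, 3]]
[[6, 5], [2, 5, 3]]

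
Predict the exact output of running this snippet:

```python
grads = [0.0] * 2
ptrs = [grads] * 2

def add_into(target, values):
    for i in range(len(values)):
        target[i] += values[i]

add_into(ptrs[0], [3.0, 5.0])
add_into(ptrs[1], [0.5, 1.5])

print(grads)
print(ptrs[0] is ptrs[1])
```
[3.5, 6.5]
True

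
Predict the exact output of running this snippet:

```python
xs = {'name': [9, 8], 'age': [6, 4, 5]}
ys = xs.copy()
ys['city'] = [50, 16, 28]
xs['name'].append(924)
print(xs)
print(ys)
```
{'name': [9, 8, 924], 'age': [6, 4, 5]}
{'name': [9, 8, 924], 'age': [6, 4, 5], 'city': [50, 16, 28]}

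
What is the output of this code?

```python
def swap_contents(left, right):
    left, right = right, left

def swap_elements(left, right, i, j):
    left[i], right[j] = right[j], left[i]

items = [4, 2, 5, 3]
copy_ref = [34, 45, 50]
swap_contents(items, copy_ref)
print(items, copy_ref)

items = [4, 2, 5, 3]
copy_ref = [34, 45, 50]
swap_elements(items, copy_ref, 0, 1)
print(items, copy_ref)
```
[4, 2, 5, 3] [34, 45, 50]
[45, 2, 5, 3] [34, 4, 50]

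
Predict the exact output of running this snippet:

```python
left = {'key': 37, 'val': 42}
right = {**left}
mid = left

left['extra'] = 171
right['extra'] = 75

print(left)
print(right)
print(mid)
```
{'key': 37, 'val': 42, 'extra': 171}
{'key': 37, 'val': 42, 'extra': 75}
{'key': 37, 'val': 42, 'extra': 171}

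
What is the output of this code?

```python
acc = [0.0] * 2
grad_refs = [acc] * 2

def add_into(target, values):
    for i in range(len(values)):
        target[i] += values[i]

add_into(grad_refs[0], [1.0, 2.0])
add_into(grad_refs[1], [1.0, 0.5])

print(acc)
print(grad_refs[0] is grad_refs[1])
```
[2.0, 2.5]
True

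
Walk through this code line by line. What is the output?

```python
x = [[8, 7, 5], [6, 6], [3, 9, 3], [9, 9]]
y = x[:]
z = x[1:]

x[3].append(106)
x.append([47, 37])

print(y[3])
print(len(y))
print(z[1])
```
[9, 9, 106]
4
[3, 9, 3]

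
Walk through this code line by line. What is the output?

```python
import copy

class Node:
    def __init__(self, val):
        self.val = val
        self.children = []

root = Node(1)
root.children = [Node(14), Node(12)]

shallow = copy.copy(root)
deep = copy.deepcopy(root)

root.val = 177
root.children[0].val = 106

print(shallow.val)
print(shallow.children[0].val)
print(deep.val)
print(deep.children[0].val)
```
1
106
1
14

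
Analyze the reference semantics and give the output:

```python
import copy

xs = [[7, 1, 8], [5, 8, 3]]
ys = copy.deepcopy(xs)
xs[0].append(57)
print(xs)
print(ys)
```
[[7, 1, 8, 57], [5, 8, 3]]
[[7, 1, 8], [5, 8, 3]]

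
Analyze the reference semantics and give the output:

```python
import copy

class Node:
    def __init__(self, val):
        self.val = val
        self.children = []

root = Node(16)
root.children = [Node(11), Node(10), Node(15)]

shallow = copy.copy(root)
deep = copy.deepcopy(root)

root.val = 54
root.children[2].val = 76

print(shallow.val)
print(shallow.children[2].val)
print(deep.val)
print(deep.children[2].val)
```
16
76
16
15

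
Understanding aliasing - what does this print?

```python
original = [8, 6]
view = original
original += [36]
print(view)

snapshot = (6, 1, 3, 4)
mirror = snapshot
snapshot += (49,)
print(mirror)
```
[8, 6, 36]
(6, 1, 3, 4)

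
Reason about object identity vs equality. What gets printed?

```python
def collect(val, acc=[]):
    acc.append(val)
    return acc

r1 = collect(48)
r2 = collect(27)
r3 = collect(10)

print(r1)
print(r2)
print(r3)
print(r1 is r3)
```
[48, 27, 10]
[48, 27, 10]
[48, 27, 10]
True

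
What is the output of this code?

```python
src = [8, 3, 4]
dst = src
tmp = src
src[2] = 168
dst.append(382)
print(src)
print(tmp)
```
[8, 3, 168, 382]
[8, 3, 168, 382]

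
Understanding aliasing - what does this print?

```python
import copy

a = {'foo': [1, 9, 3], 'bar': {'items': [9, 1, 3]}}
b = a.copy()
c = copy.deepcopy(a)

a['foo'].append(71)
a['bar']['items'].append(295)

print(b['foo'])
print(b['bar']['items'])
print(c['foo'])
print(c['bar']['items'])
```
[1, 9, 3, 71]
[9, 1, 3, 295]
[1, 9, 3]
[9, 1, 3]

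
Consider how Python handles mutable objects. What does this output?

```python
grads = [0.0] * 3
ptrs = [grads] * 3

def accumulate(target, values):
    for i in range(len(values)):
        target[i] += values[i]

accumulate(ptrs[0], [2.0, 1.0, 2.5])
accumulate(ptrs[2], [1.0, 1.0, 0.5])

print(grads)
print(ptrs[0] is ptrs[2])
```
[3.0, 2.0, 3.0]
True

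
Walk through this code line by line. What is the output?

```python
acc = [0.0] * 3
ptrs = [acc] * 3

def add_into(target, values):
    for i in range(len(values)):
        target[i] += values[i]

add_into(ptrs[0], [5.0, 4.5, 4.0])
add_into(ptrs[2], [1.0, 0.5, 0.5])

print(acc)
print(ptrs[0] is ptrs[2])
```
[6.0, 5.0, 4.5]
True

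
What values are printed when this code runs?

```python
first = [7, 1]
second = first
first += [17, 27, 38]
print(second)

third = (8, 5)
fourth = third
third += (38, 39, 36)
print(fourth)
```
[7, 1, 17, 27, 38]
(8, 5)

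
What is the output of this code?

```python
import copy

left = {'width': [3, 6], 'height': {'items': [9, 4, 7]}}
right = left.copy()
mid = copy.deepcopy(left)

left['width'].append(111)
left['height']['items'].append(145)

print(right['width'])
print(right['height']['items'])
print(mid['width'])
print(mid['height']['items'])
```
[3, 6, 111]
[9, 4, 7, 145]
[3, 6]
[9, 4, 7]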